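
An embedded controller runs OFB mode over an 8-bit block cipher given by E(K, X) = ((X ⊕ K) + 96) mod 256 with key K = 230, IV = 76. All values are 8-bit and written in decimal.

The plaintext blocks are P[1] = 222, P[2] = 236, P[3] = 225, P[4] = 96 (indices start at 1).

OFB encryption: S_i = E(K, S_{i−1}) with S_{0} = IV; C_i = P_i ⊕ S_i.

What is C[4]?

C[1]: S = E(K, 76) = 10; 222 ⊕ 10 = 212.
C[2]: S = E(K, 10) = 76; 236 ⊕ 76 = 160.
C[3]: S = E(K, 76) = 10; 225 ⊕ 10 = 235.
C[4]: S = E(K, 10) = 76; 96 ⊕ 76 = 44.

C[4] = 44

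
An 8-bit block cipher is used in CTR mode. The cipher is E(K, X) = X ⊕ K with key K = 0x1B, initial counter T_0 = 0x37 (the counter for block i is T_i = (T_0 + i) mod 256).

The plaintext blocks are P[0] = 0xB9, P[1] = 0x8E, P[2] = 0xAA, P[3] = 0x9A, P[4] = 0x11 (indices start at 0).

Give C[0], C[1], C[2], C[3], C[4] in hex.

CTR encryption: S_i = E(K, T_i) where T_i is the counter for block i; C_i = P_i ⊕ S_i.
C[0]: T = 0x37, S = E(K, T) = 0x2C; 0xB9 ⊕ 0x2C = 0x95.
C[1]: T = 0x38, S = E(K, T) = 0x23; 0x8E ⊕ 0x23 = 0xAD.
C[2]: T = 0x39, S = E(K, T) = 0x22; 0xAA ⊕ 0x22 = 0x88.
C[3]: T = 0x3A, S = E(K, T) = 0x21; 0x9A ⊕ 0x21 = 0xBB.
C[4]: T = 0x3B, S = E(K, T) = 0x20; 0x11 ⊕ 0x20 = 0x31.

C[0] = 0x95, C[1] = 0xAD, C[2] = 0x88, C[3] = 0xBB, C[4] = 0x31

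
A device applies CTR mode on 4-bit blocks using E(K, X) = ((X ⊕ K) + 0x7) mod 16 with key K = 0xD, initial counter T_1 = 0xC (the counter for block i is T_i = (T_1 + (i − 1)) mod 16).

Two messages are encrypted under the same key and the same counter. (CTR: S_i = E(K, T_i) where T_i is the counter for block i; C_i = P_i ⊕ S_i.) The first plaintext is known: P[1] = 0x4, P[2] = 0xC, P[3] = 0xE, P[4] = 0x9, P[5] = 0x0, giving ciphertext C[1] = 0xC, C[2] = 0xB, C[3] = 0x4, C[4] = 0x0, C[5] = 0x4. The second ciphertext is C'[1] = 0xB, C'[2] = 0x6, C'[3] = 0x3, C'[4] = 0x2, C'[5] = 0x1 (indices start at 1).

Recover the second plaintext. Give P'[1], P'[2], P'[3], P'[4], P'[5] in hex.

P'[1] = 0x3, P'[2] = 0x1, P'[3] = 0x9, P'[4] = 0xB, P'[5] = 0x5

In CTR with a reused counter, both messages share the same keystream S_i, so C_i ⊕ C'_i = P_i ⊕ P'_i and thus P'_i = P_i ⊕ C_i ⊕ C'_i.
P'[1]: 0x4 ⊕ 0xC ⊕ 0xB = 0x3.
P'[2]: 0xC ⊕ 0xB ⊕ 0x6 = 0x1.
P'[3]: 0xE ⊕ 0x4 ⊕ 0x3 = 0x9.
P'[4]: 0x9 ⊕ 0x0 ⊕ 0x2 = 0xB.
P'[5]: 0x0 ⊕ 0x4 ⊕ 0x1 = 0x5.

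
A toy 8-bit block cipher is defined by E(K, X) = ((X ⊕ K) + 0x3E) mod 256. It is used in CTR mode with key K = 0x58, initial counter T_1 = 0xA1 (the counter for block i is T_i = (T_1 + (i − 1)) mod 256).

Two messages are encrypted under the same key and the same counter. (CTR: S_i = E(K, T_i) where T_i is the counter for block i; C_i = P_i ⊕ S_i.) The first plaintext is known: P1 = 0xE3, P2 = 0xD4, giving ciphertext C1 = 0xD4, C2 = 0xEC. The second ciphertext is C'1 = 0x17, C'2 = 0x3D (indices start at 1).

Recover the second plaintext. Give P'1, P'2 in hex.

In CTR with a reused counter, both messages share the same keystream S_i, so C_i ⊕ C'_i = P_i ⊕ P'_i and thus P'_i = P_i ⊕ C_i ⊕ C'_i.
P'1: 0xE3 ⊕ 0xD4 ⊕ 0x17 = 0x20.
P'2: 0xD4 ⊕ 0xEC ⊕ 0x3D = 0x05.

P'1 = 0x20, P'2 = 0x05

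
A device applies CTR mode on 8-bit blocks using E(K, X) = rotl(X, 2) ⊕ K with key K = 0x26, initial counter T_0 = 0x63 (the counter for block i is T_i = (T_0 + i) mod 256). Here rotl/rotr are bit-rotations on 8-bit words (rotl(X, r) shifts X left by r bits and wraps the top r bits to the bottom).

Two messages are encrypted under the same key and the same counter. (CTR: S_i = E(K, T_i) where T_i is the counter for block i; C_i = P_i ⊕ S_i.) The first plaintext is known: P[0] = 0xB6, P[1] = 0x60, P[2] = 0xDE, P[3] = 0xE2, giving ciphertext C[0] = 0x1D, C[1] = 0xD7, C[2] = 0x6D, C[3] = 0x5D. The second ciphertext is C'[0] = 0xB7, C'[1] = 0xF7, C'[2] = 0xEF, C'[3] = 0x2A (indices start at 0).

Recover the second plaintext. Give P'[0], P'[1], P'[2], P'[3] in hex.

P'[0] = 0x1C, P'[1] = 0x40, P'[2] = 0x5C, P'[3] = 0x95

In CTR with a reused counter, both messages share the same keystream S_i, so C_i ⊕ C'_i = P_i ⊕ P'_i and thus P'_i = P_i ⊕ C_i ⊕ C'_i.
P'[0]: 0xB6 ⊕ 0x1D ⊕ 0xB7 = 0x1C.
P'[1]: 0x60 ⊕ 0xD7 ⊕ 0xF7 = 0x40.
P'[2]: 0xDE ⊕ 0x6D ⊕ 0xEF = 0x5C.
P'[3]: 0xE2 ⊕ 0x5D ⊕ 0x2A = 0x95.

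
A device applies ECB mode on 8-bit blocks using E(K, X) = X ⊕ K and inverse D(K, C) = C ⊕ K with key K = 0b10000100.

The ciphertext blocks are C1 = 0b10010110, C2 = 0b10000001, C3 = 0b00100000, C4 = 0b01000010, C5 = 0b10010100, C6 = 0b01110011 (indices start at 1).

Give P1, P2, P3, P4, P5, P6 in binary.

ECB decryption: P_i = D(K, C_i).
P1: D(K, 0b10010110) = 0b00010010.
P2: D(K, 0b10000001) = 0b00000101.
P3: D(K, 0b00100000) = 0b10100100.
P4: D(K, 0b01000010) = 0b11000110.
P5: D(K, 0b10010100) = 0b00010000.
P6: D(K, 0b01110011) = 0b11110111.

P1 = 0b00010010, P2 = 0b00000101, P3 = 0b10100100, P4 = 0b11000110, P5 = 0b00010000, P6 = 0b11110111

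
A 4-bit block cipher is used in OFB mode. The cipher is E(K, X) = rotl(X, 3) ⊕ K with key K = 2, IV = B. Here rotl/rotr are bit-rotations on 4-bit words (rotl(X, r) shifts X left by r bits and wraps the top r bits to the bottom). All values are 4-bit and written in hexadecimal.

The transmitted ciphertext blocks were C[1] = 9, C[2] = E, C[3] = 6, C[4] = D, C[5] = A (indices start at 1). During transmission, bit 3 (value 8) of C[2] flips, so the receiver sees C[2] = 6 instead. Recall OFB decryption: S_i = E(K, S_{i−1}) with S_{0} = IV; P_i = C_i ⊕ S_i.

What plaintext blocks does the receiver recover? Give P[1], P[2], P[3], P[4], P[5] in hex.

P[1] = 6, P[2] = B, P[3] = A, P[4] = 9, P[5] = A

Only C[2] changed, to 6. In OFB, a change in C_i flips the same bit in P_i only; the keystream is unaffected. Decrypting the received ciphertext:
P[1]: S = E(K, B) = F; 9 ⊕ F = 6.
P[2]: S = E(K, F) = D; 6 ⊕ D = B.
P[3]: S = E(K, D) = C; 6 ⊕ C = A.
P[4]: S = E(K, C) = 4; D ⊕ 4 = 9.
P[5]: S = E(K, 4) = 0; A ⊕ 0 = A.
Blocks that differ from the original plaintext: P[2].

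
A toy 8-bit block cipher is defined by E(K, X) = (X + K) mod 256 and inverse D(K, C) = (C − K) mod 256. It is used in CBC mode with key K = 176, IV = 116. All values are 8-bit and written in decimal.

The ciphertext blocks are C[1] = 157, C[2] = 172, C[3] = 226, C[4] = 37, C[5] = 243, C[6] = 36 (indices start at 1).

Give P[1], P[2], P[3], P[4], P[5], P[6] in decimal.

CBC decryption: P_i = D(K, C_i) ⊕ C_{i−1}, with C_{0} = IV.
P[1]: D(K, 157) = 237; 237 ⊕ 116 = 153.
P[2]: D(K, 172) = 252; 252 ⊕ 157 = 97.
P[3]: D(K, 226) = 50; 50 ⊕ 172 = 158.
P[4]: D(K, 37) = 117; 117 ⊕ 226 = 151.
P[5]: D(K, 243) = 67; 67 ⊕ 37 = 102.
P[6]: D(K, 36) = 116; 116 ⊕ 243 = 135.

P[1] = 153, P[2] = 97, P[3] = 158, P[4] = 151, P[5] = 102, P[6] = 135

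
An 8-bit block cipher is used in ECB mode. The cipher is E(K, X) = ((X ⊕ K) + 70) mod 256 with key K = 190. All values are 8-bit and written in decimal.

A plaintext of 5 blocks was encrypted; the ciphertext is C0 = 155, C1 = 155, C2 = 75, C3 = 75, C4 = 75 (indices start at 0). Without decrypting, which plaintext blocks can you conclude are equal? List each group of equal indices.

ECB encrypts each block independently with the same key, so equal ciphertext blocks imply equal plaintext blocks.
C0 = C1 = 155, so P0 = P1.
C2 = C3 = C4 = 75, so P2 = P3 = P4.

P0 = P1; P2 = P3 = P4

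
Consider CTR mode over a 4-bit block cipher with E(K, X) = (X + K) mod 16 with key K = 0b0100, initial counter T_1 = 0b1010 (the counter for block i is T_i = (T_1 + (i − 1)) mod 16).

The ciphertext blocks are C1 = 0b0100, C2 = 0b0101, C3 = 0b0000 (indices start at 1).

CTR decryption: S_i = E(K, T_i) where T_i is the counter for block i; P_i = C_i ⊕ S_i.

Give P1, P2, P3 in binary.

P1: T = 0b1010, S = E(K, T) = 0b1110; 0b0100 ⊕ 0b1110 = 0b1010.
P2: T = 0b1011, S = E(K, T) = 0b1111; 0b0101 ⊕ 0b1111 = 0b1010.
P3: T = 0b1100, S = E(K, T) = 0b0000; 0b0000 ⊕ 0b0000 = 0b0000.

P1 = 0b1010, P2 = 0b1010, P3 = 0b0000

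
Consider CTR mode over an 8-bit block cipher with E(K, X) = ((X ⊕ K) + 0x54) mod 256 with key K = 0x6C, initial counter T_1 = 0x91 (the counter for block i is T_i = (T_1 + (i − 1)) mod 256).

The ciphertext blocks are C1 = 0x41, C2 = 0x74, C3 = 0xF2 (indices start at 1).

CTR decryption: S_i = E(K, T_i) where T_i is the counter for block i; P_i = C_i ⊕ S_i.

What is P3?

P3: T = 0x93, S = E(K, T) = 0x53; 0xF2 ⊕ 0x53 = 0xA1.

P3 = 0xA1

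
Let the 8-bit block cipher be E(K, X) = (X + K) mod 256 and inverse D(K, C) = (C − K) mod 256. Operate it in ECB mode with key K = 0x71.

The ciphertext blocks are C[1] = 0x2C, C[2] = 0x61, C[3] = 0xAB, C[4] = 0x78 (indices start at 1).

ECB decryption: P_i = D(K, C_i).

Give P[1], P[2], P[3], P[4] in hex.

P[1]: D(K, 0x2C) = 0xBB.
P[2]: D(K, 0x61) = 0xF0.
P[3]: D(K, 0xAB) = 0x3A.
P[4]: D(K, 0x78) = 0x07.

P[1] = 0xBB, P[2] = 0xF0, P[3] = 0x3A, P[4] = 0x07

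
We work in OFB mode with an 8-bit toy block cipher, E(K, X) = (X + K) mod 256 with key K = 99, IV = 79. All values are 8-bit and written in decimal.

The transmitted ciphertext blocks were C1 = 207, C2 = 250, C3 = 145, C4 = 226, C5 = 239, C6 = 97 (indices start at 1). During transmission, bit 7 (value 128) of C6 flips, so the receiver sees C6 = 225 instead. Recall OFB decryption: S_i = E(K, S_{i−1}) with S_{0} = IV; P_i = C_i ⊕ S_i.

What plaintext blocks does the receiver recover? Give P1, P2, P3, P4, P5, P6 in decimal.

Only C6 changed, to 225. In OFB, a change in C_i flips the same bit in P_i only; the keystream is unaffected. Decrypting the received ciphertext:
P1: S = E(K, 79) = 178; 207 ⊕ 178 = 125.
P2: S = E(K, 178) = 21; 250 ⊕ 21 = 239.
P3: S = E(K, 21) = 120; 145 ⊕ 120 = 233.
P4: S = E(K, 120) = 219; 226 ⊕ 219 = 57.
P5: S = E(K, 219) = 62; 239 ⊕ 62 = 209.
P6: S = E(K, 62) = 161; 225 ⊕ 161 = 64.
Blocks that differ from the original plaintext: P6.

P1 = 125, P2 = 239, P3 = 233, P4 = 57, P5 = 209, P6 = 64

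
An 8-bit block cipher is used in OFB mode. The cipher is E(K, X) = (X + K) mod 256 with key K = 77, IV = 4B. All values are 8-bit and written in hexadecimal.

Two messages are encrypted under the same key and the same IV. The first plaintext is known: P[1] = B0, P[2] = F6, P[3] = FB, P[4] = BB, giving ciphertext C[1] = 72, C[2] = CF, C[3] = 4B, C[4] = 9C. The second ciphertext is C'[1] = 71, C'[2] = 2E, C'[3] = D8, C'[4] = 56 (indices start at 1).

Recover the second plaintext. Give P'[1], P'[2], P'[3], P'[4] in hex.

In OFB with a reused IV, both messages share the same keystream S_i, so C_i ⊕ C'_i = P_i ⊕ P'_i and thus P'_i = P_i ⊕ C_i ⊕ C'_i.
P'[1]: B0 ⊕ 72 ⊕ 71 = B3.
P'[2]: F6 ⊕ CF ⊕ 2E = 17.
P'[3]: FB ⊕ 4B ⊕ D8 = 68.
P'[4]: BB ⊕ 9C ⊕ 56 = 71.

P'[1] = B3, P'[2] = 17, P'[3] = 68, P'[4] = 71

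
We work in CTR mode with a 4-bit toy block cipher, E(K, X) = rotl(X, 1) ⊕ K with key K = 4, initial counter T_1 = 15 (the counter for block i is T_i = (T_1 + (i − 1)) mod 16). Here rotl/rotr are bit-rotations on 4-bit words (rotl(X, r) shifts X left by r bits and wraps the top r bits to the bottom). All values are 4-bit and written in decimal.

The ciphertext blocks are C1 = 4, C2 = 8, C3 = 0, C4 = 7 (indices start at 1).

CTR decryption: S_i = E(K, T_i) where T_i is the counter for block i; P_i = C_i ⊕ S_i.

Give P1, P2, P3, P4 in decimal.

P1: T = 15, S = E(K, T) = 11; 4 ⊕ 11 = 15.
P2: T = 0, S = E(K, T) = 4; 8 ⊕ 4 = 12.
P3: T = 1, S = E(K, T) = 6; 0 ⊕ 6 = 6.
P4: T = 2, S = E(K, T) = 0; 7 ⊕ 0 = 7.

P1 = 15, P2 = 12, P3 = 6, P4 = 7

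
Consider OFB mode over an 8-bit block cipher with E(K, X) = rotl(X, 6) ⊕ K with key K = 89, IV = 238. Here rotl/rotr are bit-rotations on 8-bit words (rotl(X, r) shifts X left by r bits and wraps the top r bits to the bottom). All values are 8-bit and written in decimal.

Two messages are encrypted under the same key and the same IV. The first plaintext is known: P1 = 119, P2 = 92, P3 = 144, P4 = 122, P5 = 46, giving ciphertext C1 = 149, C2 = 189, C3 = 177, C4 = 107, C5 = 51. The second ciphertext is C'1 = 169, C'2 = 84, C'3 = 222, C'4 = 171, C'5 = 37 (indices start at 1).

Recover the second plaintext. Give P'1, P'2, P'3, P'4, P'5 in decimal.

In OFB with a reused IV, both messages share the same keystream S_i, so C_i ⊕ C'_i = P_i ⊕ P'_i and thus P'_i = P_i ⊕ C_i ⊕ C'_i.
P'1: 119 ⊕ 149 ⊕ 169 = 75.
P'2: 92 ⊕ 189 ⊕ 84 = 181.
P'3: 144 ⊕ 177 ⊕ 222 = 255.
P'4: 122 ⊕ 107 ⊕ 171 = 186.
P'5: 46 ⊕ 51 ⊕ 37 = 56.

P'1 = 75, P'2 = 181, P'3 = 255, P'4 = 186, P'5 = 56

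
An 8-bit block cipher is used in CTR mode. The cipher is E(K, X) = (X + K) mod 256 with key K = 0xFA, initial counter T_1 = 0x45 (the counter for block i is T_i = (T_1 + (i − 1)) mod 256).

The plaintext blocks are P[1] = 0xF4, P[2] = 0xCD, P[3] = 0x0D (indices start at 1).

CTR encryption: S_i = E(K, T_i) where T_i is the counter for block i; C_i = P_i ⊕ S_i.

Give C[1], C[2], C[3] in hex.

C[1]: T = 0x45, S = E(K, T) = 0x3F; 0xF4 ⊕ 0x3F = 0xCB.
C[2]: T = 0x46, S = E(K, T) = 0x40; 0xCD ⊕ 0x40 = 0x8D.
C[3]: T = 0x47, S = E(K, T) = 0x41; 0x0D ⊕ 0x41 = 0x4C.

C[1] = 0xCB, C[2] = 0x8D, C[3] = 0x4C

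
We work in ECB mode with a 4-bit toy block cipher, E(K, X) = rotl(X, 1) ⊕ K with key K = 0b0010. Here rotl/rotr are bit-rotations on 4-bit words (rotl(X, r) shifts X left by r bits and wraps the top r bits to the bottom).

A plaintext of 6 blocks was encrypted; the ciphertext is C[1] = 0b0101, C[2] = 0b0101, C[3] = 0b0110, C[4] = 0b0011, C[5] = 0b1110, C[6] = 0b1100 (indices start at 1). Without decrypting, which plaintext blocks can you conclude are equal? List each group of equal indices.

ECB encrypts each block independently with the same key, so equal ciphertext blocks imply equal plaintext blocks.
C[1] = C[2] = 0b0101, so P[1] = P[2].

P[1] = P[2]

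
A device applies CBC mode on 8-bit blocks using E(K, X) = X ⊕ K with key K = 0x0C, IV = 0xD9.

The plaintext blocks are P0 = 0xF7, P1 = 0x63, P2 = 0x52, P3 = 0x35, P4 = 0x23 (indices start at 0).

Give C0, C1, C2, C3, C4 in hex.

CBC encryption: C_i = E(K, P_i ⊕ C_{i−1}), with C_{−1} = IV.
C0: P0 ⊕ 0xD9 = 0x2E; E(K, 0x2E) = 0x22.
C1: P1 ⊕ 0x22 = 0x41; E(K, 0x41) = 0x4D.
C2: P2 ⊕ 0x4D = 0x1F; E(K, 0x1F) = 0x13.
C3: P3 ⊕ 0x13 = 0x26; E(K, 0x26) = 0x2A.
C4: P4 ⊕ 0x2A = 0x09; E(K, 0x09) = 0x05.

C0 = 0x22, C1 = 0x4D, C2 = 0x13, C3 = 0x2A, C4 = 0x05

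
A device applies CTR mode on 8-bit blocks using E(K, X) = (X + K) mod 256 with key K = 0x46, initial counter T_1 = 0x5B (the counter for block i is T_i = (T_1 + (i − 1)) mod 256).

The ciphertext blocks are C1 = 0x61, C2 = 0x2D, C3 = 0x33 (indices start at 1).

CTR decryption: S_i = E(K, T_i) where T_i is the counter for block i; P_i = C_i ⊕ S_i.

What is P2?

P2: T = 0x5C, S = E(K, T) = 0xA2; 0x2D ⊕ 0xA2 = 0x8F.

P2 = 0x8F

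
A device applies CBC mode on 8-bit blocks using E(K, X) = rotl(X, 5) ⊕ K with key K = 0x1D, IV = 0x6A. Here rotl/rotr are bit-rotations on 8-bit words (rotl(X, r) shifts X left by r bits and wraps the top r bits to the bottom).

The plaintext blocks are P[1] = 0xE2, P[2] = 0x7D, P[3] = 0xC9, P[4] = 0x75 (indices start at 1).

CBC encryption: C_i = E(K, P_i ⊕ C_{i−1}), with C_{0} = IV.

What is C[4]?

C[4] = 0xFB

C[1]: P[1] ⊕ 0x6A = 0x88; E(K, 0x88) = 0x0C.
C[2]: P[2] ⊕ 0x0C = 0x71; E(K, 0x71) = 0x33.
C[3]: P[3] ⊕ 0x33 = 0xFA; E(K, 0xFA) = 0x42.
C[4]: P[4] ⊕ 0x42 = 0x37; E(K, 0x37) = 0xFB.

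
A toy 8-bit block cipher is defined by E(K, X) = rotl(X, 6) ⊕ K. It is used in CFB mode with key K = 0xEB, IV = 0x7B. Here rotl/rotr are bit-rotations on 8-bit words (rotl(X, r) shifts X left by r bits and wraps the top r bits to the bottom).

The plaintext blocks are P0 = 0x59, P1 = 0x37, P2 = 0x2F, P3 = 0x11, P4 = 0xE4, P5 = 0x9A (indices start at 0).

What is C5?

CFB encryption: C_i = P_i ⊕ E(K, C_{i−1}), with C_{−1} = IV.
C0: E(K, 0x7B) = 0x35; 0x59 ⊕ 0x35 = 0x6C.
C1: E(K, 0x6C) = 0xF0; 0x37 ⊕ 0xF0 = 0xC7.
C2: E(K, 0xC7) = 0x1A; 0x2F ⊕ 0x1A = 0x35.
C3: E(K, 0x35) = 0xA6; 0x11 ⊕ 0xA6 = 0xB7.
C4: E(K, 0xB7) = 0x06; 0xE4 ⊕ 0x06 = 0xE2.
C5: E(K, 0xE2) = 0x53; 0x9A ⊕ 0x53 = 0xC9.

C5 = 0xC9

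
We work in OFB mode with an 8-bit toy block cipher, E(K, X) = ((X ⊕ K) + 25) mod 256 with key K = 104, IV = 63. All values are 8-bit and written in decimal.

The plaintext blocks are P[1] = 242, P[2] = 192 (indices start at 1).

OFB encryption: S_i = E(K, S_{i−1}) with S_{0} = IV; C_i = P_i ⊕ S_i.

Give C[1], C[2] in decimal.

C[1] = 130, C[2] = 241

C[1]: S = E(K, 63) = 112; 242 ⊕ 112 = 130.
C[2]: S = E(K, 112) = 49; 192 ⊕ 49 = 241.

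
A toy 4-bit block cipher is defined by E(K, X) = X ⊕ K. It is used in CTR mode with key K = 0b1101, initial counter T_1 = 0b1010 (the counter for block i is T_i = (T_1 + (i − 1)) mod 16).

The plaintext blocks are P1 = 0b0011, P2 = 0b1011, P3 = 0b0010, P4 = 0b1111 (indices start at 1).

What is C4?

CTR encryption: S_i = E(K, T_i) where T_i is the counter for block i; C_i = P_i ⊕ S_i.
C1: T = 0b1010, S = E(K, T) = 0b0111; 0b0011 ⊕ 0b0111 = 0b0100.
C2: T = 0b1011, S = E(K, T) = 0b0110; 0b1011 ⊕ 0b0110 = 0b1101.
C3: T = 0b1100, S = E(K, T) = 0b0001; 0b0010 ⊕ 0b0001 = 0b0011.
C4: T = 0b1101, S = E(K, T) = 0b0000; 0b1111 ⊕ 0b0000 = 0b1111.

C4 = 0b1111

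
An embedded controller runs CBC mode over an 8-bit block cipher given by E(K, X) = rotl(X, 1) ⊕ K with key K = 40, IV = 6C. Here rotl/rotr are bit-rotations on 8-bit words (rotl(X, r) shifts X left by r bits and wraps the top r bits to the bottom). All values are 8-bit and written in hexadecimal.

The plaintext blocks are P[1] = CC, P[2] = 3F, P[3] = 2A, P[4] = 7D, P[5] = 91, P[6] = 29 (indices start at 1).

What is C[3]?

C[3] = 6C

CBC encryption: C_i = E(K, P_i ⊕ C_{i−1}), with C_{0} = IV.
C[1]: P[1] ⊕ 6C = A0; E(K, A0) = 01.
C[2]: P[2] ⊕ 01 = 3E; E(K, 3E) = 3C.
C[3]: P[3] ⊕ 3C = 16; E(K, 16) = 6C.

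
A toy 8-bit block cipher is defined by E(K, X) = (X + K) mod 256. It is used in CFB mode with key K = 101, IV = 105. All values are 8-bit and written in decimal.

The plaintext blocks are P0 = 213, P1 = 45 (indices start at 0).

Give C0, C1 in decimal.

C0 = 27, C1 = 173

CFB encryption: C_i = P_i ⊕ E(K, C_{i−1}), with C_{−1} = IV.
C0: E(K, 105) = 206; 213 ⊕ 206 = 27.
C1: E(K, 27) = 128; 45 ⊕ 128 = 173.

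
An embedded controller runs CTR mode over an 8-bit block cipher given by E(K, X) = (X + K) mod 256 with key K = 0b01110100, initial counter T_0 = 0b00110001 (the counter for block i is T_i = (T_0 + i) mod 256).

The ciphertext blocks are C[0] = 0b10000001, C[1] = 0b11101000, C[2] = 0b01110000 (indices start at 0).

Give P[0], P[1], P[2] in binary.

CTR decryption: S_i = E(K, T_i) where T_i is the counter for block i; P_i = C_i ⊕ S_i.
P[0]: T = 0b00110001, S = E(K, T) = 0b10100101; 0b10000001 ⊕ 0b10100101 = 0b00100100.
P[1]: T = 0b00110010, S = E(K, T) = 0b10100110; 0b11101000 ⊕ 0b10100110 = 0b01001110.
P[2]: T = 0b00110011, S = E(K, T) = 0b10100111; 0b01110000 ⊕ 0b10100111 = 0b11010111.

P[0] = 0b00100100, P[1] = 0b01001110, P[2] = 0b11010111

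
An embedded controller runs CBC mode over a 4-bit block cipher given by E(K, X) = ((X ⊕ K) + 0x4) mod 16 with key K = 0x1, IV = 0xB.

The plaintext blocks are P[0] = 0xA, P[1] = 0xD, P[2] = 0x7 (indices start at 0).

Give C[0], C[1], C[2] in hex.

C[0] = 0x4, C[1] = 0xC, C[2] = 0xE

CBC encryption: C_i = E(K, P_i ⊕ C_{i−1}), with C_{−1} = IV.
C[0]: P[0] ⊕ 0xB = 0x1; E(K, 0x1) = 0x4.
C[1]: P[1] ⊕ 0x4 = 0x9; E(K, 0x9) = 0xC.
C[2]: P[2] ⊕ 0xC = 0xB; E(K, 0xB) = 0xE.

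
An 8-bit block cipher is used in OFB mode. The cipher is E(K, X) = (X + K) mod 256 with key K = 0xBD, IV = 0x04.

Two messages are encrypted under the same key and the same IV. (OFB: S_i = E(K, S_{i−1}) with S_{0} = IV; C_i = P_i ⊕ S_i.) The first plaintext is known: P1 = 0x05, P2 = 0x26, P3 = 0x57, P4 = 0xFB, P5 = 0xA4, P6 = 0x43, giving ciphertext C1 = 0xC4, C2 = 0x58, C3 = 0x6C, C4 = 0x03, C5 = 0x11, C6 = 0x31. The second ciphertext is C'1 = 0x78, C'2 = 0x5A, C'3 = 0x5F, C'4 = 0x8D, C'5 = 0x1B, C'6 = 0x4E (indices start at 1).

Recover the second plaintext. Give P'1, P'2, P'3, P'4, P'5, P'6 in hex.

P'1 = 0xB9, P'2 = 0x24, P'3 = 0x64, P'4 = 0x75, P'5 = 0xAE, P'6 = 0x3C

In OFB with a reused IV, both messages share the same keystream S_i, so C_i ⊕ C'_i = P_i ⊕ P'_i and thus P'_i = P_i ⊕ C_i ⊕ C'_i.
P'1: 0x05 ⊕ 0xC4 ⊕ 0x78 = 0xB9.
P'2: 0x26 ⊕ 0x58 ⊕ 0x5A = 0x24.
P'3: 0x57 ⊕ 0x6C ⊕ 0x5F = 0x64.
P'4: 0xFB ⊕ 0x03 ⊕ 0x8D = 0x75.
P'5: 0xA4 ⊕ 0x11 ⊕ 0x1B = 0xAE.
P'6: 0x43 ⊕ 0x31 ⊕ 0x4E = 0x3C.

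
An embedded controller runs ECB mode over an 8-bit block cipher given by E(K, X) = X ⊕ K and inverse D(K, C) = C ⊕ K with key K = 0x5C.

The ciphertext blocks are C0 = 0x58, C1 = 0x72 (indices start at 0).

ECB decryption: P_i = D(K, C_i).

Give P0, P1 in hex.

P0 = 0x04, P1 = 0x2E

P0: D(K, 0x58) = 0x04.
P1: D(K, 0x72) = 0x2E.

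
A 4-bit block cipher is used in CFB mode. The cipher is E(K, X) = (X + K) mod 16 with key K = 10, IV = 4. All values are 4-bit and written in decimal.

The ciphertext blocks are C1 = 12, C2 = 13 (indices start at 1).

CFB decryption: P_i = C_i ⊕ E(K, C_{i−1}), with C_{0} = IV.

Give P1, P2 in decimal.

P1 = 2, P2 = 11

P1: E(K, 4) = 14; 12 ⊕ 14 = 2.
P2: E(K, 12) = 6; 13 ⊕ 6 = 11.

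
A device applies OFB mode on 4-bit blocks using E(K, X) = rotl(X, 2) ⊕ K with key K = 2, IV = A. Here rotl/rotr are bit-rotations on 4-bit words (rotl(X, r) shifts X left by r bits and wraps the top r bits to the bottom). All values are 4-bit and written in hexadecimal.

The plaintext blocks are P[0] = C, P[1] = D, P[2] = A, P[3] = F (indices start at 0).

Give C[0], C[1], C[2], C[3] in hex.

OFB encryption: S_i = E(K, S_{i−1}) with S_{−1} = IV; C_i = P_i ⊕ S_i.
C[0]: S = E(K, A) = 8; C ⊕ 8 = 4.
C[1]: S = E(K, 8) = 0; D ⊕ 0 = D.
C[2]: S = E(K, 0) = 2; A ⊕ 2 = 8.
C[3]: S = E(K, 2) = A; F ⊕ A = 5.

C[0] = 4, C[1] = D, C[2] = 8, C[3] = 5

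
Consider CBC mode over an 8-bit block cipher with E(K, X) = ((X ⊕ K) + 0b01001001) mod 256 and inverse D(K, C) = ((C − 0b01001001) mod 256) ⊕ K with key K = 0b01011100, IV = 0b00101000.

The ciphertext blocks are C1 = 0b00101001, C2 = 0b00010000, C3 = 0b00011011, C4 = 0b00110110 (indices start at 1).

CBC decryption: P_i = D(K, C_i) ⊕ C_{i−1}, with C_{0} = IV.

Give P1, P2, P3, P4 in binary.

P1: D(K, 0b00101001) = 0b10111100; 0b10111100 ⊕ 0b00101000 = 0b10010100.
P2: D(K, 0b00010000) = 0b10011011; 0b10011011 ⊕ 0b00101001 = 0b10110010.
P3: D(K, 0b00011011) = 0b10001110; 0b10001110 ⊕ 0b00010000 = 0b10011110.
P4: D(K, 0b00110110) = 0b10110001; 0b10110001 ⊕ 0b00011011 = 0b10101010.

P1 = 0b10010100, P2 = 0b10110010, P3 = 0b10011110, P4 = 0b10101010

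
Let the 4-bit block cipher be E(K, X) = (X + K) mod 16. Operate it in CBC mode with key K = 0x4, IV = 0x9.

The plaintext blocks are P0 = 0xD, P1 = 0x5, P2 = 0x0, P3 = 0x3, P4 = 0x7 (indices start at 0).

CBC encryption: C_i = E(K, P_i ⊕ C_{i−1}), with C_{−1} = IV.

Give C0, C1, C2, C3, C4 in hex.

C0: P0 ⊕ 0x9 = 0x4; E(K, 0x4) = 0x8.
C1: P1 ⊕ 0x8 = 0xD; E(K, 0xD) = 0x1.
C2: P2 ⊕ 0x1 = 0x1; E(K, 0x1) = 0x5.
C3: P3 ⊕ 0x5 = 0x6; E(K, 0x6) = 0xA.
C4: P4 ⊕ 0xA = 0xD; E(K, 0xD) = 0x1.

C0 = 0x8, C1 = 0x1, C2 = 0x5, C3 = 0xA, C4 = 0x1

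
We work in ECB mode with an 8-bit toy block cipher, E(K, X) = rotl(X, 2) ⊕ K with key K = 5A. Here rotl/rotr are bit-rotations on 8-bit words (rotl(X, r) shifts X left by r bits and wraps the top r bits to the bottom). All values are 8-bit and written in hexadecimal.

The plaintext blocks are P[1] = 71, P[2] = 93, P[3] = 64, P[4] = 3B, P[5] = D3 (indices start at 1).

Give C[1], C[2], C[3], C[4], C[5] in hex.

ECB encryption: C_i = E(K, P_i).
C[1]: E(K, 71) = 9F.
C[2]: E(K, 93) = 14.
C[3]: E(K, 64) = CB.
C[4]: E(K, 3B) = B6.
C[5]: E(K, D3) = 15.

C[1] = 9F, C[2] = 14, C[3] = CB, C[4] = B6, C[5] = 15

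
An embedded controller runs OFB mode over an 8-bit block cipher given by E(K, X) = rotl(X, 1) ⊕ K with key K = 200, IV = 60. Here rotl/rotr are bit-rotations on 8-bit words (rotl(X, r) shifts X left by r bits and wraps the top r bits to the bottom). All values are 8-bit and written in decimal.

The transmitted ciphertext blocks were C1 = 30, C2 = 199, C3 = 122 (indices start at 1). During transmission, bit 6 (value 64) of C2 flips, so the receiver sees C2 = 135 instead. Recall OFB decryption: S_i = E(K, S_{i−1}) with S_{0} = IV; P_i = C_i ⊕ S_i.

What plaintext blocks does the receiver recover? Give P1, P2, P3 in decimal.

P1 = 174, P2 = 46, P3 = 225

Only C2 changed, to 135. In OFB, a change in C_i flips the same bit in P_i only; the keystream is unaffected. Decrypting the received ciphertext:
P1: S = E(K, 60) = 176; 30 ⊕ 176 = 174.
P2: S = E(K, 176) = 169; 135 ⊕ 169 = 46.
P3: S = E(K, 169) = 155; 122 ⊕ 155 = 225.
Blocks that differ from the original plaintext: P2.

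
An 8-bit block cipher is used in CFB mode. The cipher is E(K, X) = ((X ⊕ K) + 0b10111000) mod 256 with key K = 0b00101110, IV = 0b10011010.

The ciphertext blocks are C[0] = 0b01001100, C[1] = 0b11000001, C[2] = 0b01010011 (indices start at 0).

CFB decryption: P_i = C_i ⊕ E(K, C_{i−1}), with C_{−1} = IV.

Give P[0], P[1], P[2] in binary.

P[0] = 0b00100000, P[1] = 0b11011011, P[2] = 0b11110100

P[0]: E(K, 0b10011010) = 0b01101100; 0b01001100 ⊕ 0b01101100 = 0b00100000.
P[1]: E(K, 0b01001100) = 0b00011010; 0b11000001 ⊕ 0b00011010 = 0b11011011.
P[2]: E(K, 0b11000001) = 0b10100111; 0b01010011 ⊕ 0b10100111 = 0b11110100.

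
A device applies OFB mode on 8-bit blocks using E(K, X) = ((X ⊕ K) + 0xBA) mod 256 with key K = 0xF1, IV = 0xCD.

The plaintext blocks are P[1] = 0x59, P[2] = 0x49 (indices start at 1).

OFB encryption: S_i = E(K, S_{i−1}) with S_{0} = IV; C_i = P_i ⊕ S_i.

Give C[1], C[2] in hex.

C[1] = 0xAF, C[2] = 0x88

C[1]: S = E(K, 0xCD) = 0xF6; 0x59 ⊕ 0xF6 = 0xAF.
C[2]: S = E(K, 0xF6) = 0xC1; 0x49 ⊕ 0xC1 = 0x88.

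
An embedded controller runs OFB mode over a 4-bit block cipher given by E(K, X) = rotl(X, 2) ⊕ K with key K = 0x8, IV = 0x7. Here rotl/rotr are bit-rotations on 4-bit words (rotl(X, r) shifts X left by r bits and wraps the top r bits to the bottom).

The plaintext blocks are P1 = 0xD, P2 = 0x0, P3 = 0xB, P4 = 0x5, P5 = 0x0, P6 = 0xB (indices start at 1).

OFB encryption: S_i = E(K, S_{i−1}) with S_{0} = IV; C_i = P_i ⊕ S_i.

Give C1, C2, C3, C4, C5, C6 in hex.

C1 = 0x8, C2 = 0xD, C3 = 0x4, C4 = 0x2, C5 = 0x5, C6 = 0x6

C1: S = E(K, 0x7) = 0x5; 0xD ⊕ 0x5 = 0x8.
C2: S = E(K, 0x5) = 0xD; 0x0 ⊕ 0xD = 0xD.
C3: S = E(K, 0xD) = 0xF; 0xB ⊕ 0xF = 0x4.
C4: S = E(K, 0xF) = 0x7; 0x5 ⊕ 0x7 = 0x2.
C5: S = E(K, 0x7) = 0x5; 0x0 ⊕ 0x5 = 0x5.
C6: S = E(K, 0x5) = 0xD; 0xB ⊕ 0xD = 0x6.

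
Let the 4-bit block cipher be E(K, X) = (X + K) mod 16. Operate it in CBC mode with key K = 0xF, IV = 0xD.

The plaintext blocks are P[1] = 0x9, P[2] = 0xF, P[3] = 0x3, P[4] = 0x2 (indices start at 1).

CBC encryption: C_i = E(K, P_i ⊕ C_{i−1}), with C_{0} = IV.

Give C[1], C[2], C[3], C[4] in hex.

C[1]: P[1] ⊕ 0xD = 0x4; E(K, 0x4) = 0x3.
C[2]: P[2] ⊕ 0x3 = 0xC; E(K, 0xC) = 0xB.
C[3]: P[3] ⊕ 0xB = 0x8; E(K, 0x8) = 0x7.
C[4]: P[4] ⊕ 0x7 = 0x5; E(K, 0x5) = 0x4.

C[1] = 0x3, C[2] = 0xB, C[3] = 0x7, C[4] = 0x4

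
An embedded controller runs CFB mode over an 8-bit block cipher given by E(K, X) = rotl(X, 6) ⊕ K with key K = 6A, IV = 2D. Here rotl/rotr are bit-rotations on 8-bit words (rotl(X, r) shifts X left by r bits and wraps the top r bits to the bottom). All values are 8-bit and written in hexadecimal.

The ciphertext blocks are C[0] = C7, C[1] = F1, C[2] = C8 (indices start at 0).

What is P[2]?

CFB decryption: P_i = C_i ⊕ E(K, C_{i−1}), with C_{−1} = IV.
P[2]: E(K, F1) = 16; C8 ⊕ 16 = DE.

P[2] = DE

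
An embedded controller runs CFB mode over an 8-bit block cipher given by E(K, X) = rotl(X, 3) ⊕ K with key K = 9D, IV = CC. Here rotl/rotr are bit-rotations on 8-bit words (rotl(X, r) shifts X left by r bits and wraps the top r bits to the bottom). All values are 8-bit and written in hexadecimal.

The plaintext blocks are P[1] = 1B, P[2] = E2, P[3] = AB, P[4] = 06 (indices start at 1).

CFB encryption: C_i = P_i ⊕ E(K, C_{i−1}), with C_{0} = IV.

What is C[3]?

C[1]: E(K, CC) = FB; 1B ⊕ FB = E0.
C[2]: E(K, E0) = 9A; E2 ⊕ 9A = 78.
C[3]: E(K, 78) = 5E; AB ⊕ 5E = F5.

C[3] = F5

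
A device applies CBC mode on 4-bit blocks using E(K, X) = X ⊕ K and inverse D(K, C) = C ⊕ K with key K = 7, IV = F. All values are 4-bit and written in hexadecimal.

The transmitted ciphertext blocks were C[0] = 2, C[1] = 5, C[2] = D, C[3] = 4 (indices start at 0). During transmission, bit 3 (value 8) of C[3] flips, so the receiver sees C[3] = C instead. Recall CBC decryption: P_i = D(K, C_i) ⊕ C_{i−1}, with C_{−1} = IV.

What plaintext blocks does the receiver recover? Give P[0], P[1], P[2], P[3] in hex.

P[0] = A, P[1] = 0, P[2] = F, P[3] = 6

Only C[3] changed, to C. In CBC, a change in C_i garbles P_i and flips the same bit in P_{i+1}. Decrypting the received ciphertext:
P[0]: D(K, 2) = 5; 5 ⊕ F = A.
P[1]: D(K, 5) = 2; 2 ⊕ 2 = 0.
P[2]: D(K, D) = A; A ⊕ 5 = F.
P[3]: D(K, C) = B; B ⊕ D = 6.
Blocks that differ from the original plaintext: P[3].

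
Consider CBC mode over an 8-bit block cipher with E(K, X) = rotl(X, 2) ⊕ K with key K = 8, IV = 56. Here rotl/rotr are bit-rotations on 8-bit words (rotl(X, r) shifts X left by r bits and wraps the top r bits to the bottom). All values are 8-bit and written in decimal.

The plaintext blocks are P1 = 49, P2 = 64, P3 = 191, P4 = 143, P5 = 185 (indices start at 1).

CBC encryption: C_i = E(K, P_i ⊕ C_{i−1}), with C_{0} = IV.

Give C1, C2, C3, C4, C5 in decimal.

C1: P1 ⊕ 56 = 9; E(K, 9) = 44.
C2: P2 ⊕ 44 = 108; E(K, 108) = 185.
C3: P3 ⊕ 185 = 6; E(K, 6) = 16.
C4: P4 ⊕ 16 = 159; E(K, 159) = 118.
C5: P5 ⊕ 118 = 207; E(K, 207) = 55.

C1 = 44, C2 = 185, C3 = 16, C4 = 118, C5 = 55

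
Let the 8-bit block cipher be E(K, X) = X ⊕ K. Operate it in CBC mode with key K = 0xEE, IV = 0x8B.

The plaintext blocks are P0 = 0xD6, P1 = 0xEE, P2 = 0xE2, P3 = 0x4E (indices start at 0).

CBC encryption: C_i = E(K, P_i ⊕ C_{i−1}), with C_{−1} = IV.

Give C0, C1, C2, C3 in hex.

C0 = 0xB3, C1 = 0xB3, C2 = 0xBF, C3 = 0x1F

C0: P0 ⊕ 0x8B = 0x5D; E(K, 0x5D) = 0xB3.
C1: P1 ⊕ 0xB3 = 0x5D; E(K, 0x5D) = 0xB3.
C2: P2 ⊕ 0xB3 = 0x51; E(K, 0x51) = 0xBF.
C3: P3 ⊕ 0xBF = 0xF1; E(K, 0xF1) = 0x1F.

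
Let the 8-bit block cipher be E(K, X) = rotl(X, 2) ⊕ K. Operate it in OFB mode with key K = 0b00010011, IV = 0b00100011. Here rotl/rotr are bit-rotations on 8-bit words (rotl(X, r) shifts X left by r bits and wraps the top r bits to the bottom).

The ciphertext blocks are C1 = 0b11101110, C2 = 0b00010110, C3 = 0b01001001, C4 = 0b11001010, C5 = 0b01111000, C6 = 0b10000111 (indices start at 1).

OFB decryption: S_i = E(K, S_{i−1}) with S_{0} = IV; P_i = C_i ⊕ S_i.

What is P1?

P1: S = E(K, 0b00100011) = 0b10011111; 0b11101110 ⊕ 0b10011111 = 0b01110001.

P1 = 0b01110001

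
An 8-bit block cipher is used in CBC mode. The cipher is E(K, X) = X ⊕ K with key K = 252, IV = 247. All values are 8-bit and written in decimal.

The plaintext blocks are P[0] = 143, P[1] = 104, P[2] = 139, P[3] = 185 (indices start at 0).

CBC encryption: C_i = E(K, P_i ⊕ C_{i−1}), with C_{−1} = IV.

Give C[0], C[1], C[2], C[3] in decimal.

C[0]: P[0] ⊕ 247 = 120; E(K, 120) = 132.
C[1]: P[1] ⊕ 132 = 236; E(K, 236) = 16.
C[2]: P[2] ⊕ 16 = 155; E(K, 155) = 103.
C[3]: P[3] ⊕ 103 = 222; E(K, 222) = 34.

C[0] = 132, C[1] = 16, C[2] = 103, C[3] = 34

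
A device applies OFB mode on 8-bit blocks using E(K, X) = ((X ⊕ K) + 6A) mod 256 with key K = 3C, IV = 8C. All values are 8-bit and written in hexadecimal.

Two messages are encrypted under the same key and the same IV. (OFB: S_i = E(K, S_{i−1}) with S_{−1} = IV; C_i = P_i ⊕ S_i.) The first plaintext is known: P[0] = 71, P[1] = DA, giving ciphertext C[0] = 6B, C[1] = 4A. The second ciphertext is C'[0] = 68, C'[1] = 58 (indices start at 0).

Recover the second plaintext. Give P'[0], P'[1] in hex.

In OFB with a reused IV, both messages share the same keystream S_i, so C_i ⊕ C'_i = P_i ⊕ P'_i and thus P'_i = P_i ⊕ C_i ⊕ C'_i.
P'[0]: 71 ⊕ 6B ⊕ 68 = 72.
P'[1]: DA ⊕ 4A ⊕ 58 = C8.

P'[0] = 72, P'[1] = C8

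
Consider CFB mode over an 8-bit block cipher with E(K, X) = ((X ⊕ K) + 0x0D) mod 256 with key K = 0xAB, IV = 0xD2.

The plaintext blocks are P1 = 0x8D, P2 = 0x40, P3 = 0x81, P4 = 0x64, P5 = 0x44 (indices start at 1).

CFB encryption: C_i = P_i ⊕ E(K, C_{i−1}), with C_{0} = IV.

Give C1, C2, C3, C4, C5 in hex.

C1: E(K, 0xD2) = 0x86; 0x8D ⊕ 0x86 = 0x0B.
C2: E(K, 0x0B) = 0xAD; 0x40 ⊕ 0xAD = 0xED.
C3: E(K, 0xED) = 0x53; 0x81 ⊕ 0x53 = 0xD2.
C4: E(K, 0xD2) = 0x86; 0x64 ⊕ 0x86 = 0xE2.
C5: E(K, 0xE2) = 0x56; 0x44 ⊕ 0x56 = 0x12.

C1 = 0x0B, C2 = 0xED, C3 = 0xD2, C4 = 0xE2, C5 = 0x12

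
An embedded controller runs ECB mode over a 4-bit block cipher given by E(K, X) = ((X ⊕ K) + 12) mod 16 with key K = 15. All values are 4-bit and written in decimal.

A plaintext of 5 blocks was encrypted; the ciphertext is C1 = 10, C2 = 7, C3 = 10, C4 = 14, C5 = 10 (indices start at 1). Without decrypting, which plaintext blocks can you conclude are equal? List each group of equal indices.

P1 = P3 = P5

ECB encrypts each block independently with the same key, so equal ciphertext blocks imply equal plaintext blocks.
C1 = C3 = C5 = 10, so P1 = P3 = P5.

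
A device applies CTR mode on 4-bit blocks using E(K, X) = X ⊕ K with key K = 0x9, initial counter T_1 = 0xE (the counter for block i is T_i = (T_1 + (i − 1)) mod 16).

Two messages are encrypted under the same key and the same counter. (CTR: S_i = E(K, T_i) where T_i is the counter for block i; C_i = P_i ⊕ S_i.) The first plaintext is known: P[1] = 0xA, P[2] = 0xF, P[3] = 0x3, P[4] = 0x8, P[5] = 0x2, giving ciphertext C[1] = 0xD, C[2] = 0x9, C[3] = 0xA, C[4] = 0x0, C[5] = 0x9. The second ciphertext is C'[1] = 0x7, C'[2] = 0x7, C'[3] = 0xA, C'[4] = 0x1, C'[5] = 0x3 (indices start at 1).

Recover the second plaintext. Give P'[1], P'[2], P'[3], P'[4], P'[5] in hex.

In CTR with a reused counter, both messages share the same keystream S_i, so C_i ⊕ C'_i = P_i ⊕ P'_i and thus P'_i = P_i ⊕ C_i ⊕ C'_i.
P'[1]: 0xA ⊕ 0xD ⊕ 0x7 = 0x0.
P'[2]: 0xF ⊕ 0x9 ⊕ 0x7 = 0x1.
P'[3]: 0x3 ⊕ 0xA ⊕ 0xA = 0x3.
P'[4]: 0x8 ⊕ 0x0 ⊕ 0x1 = 0x9.
P'[5]: 0x2 ⊕ 0x9 ⊕ 0x3 = 0x8.

P'[1] = 0x0, P'[2] = 0x1, P'[3] = 0x3, P'[4] = 0x9, P'[5] = 0x8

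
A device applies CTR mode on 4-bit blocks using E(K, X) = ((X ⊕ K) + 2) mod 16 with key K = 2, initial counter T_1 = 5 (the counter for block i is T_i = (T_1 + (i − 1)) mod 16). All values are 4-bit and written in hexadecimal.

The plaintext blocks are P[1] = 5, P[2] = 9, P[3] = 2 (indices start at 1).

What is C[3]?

C[3] = 5

CTR encryption: S_i = E(K, T_i) where T_i is the counter for block i; C_i = P_i ⊕ S_i.
C[1]: T = 5, S = E(K, T) = 9; 5 ⊕ 9 = C.
C[2]: T = 6, S = E(K, T) = 6; 9 ⊕ 6 = F.
C[3]: T = 7, S = E(K, T) = 7; 2 ⊕ 7 = 5.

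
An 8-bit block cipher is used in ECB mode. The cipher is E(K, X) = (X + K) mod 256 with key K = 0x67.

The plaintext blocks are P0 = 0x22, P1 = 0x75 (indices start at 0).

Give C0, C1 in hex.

ECB encryption: C_i = E(K, P_i).
C0: E(K, 0x22) = 0x89.
C1: E(K, 0x75) = 0xDC.

C0 = 0x89, C1 = 0xDC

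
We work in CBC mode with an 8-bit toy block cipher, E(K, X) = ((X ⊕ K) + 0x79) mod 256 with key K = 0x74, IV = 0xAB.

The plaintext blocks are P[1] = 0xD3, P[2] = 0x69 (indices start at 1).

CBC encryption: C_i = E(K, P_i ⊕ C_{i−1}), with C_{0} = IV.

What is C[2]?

C[1]: P[1] ⊕ 0xAB = 0x78; E(K, 0x78) = 0x85.
C[2]: P[2] ⊕ 0x85 = 0xEC; E(K, 0xEC) = 0x11.

C[2] = 0x11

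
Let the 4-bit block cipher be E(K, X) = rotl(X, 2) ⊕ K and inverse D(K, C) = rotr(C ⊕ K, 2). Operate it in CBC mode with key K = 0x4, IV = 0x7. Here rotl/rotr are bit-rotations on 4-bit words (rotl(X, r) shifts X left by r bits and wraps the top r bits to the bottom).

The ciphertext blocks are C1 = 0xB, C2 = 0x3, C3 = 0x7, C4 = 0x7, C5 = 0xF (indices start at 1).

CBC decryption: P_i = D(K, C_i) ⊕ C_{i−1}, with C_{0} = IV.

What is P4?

P4 = 0xB

P4: D(K, 0x7) = 0xC; 0xC ⊕ 0x7 = 0xB.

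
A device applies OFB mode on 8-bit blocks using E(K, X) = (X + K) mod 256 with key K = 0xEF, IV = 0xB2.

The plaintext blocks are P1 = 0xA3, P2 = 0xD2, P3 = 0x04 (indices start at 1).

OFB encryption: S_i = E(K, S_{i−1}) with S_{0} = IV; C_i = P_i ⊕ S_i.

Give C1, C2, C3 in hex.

C1 = 0x02, C2 = 0x42, C3 = 0x7B

C1: S = E(K, 0xB2) = 0xA1; 0xA3 ⊕ 0xA1 = 0x02.
C2: S = E(K, 0xA1) = 0x90; 0xD2 ⊕ 0x90 = 0x42.
C3: S = E(K, 0x90) = 0x7F; 0x04 ⊕ 0x7F = 0x7B.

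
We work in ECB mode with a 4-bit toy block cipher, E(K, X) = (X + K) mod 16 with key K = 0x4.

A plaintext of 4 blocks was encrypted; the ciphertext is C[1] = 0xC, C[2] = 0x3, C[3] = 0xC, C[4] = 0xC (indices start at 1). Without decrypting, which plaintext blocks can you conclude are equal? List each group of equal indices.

P[1] = P[3] = P[4]

ECB encrypts each block independently with the same key, so equal ciphertext blocks imply equal plaintext blocks.
C[1] = C[3] = C[4] = 0xC, so P[1] = P[3] = P[4].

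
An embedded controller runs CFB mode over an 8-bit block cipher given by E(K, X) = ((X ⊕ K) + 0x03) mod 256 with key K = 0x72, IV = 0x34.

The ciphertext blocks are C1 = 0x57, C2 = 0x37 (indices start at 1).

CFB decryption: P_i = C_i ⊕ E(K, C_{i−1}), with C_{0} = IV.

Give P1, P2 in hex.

P1: E(K, 0x34) = 0x49; 0x57 ⊕ 0x49 = 0x1E.
P2: E(K, 0x57) = 0x28; 0x37 ⊕ 0x28 = 0x1F.

P1 = 0x1E, P2 = 0x1F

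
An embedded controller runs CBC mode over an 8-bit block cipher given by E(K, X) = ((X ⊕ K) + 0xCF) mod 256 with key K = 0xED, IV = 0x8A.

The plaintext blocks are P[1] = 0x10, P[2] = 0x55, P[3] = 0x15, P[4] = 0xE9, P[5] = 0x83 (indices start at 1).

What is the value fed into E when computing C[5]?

0x4C

CBC encryption: C_i = E(K, P_i ⊕ C_{i−1}), with C_{0} = IV.
C[1]: P[1] ⊕ 0x8A = 0x9A; E(K, 0x9A) = 0x46.
C[2]: P[2] ⊕ 0x46 = 0x13; E(K, 0x13) = 0xCD.
C[3]: P[3] ⊕ 0xCD = 0xD8; E(K, 0xD8) = 0x04.
C[4]: P[4] ⊕ 0x04 = 0xED; E(K, 0xED) = 0xCF.
C[5]: P[5] ⊕ 0xCF = 0x4C; E(K, 0x4C) = 0x70.
So the input to E for block [5] is 0x4C.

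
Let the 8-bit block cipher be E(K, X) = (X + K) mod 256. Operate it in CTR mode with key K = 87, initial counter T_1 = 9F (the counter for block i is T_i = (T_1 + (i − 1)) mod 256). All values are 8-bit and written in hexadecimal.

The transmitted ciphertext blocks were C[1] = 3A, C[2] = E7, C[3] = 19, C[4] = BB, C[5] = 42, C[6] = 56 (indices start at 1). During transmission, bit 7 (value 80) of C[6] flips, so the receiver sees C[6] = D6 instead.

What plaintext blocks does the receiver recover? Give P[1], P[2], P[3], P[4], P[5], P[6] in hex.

CTR decryption: S_i = E(K, T_i) where T_i is the counter for block i; P_i = C_i ⊕ S_i.
Only C[6] changed, to D6. In CTR, a change in C_i flips the same bit in P_i only; the keystream is unaffected. Decrypting the received ciphertext:
P[1]: T = 9F, S = E(K, T) = 26; 3A ⊕ 26 = 1C.
P[2]: T = A0, S = E(K, T) = 27; E7 ⊕ 27 = C0.
P[3]: T = A1, S = E(K, T) = 28; 19 ⊕ 28 = 31.
P[4]: T = A2, S = E(K, T) = 29; BB ⊕ 29 = 92.
P[5]: T = A3, S = E(K, T) = 2A; 42 ⊕ 2A = 68.
P[6]: T = A4, S = E(K, T) = 2B; D6 ⊕ 2B = FD.
Blocks that differ from the original plaintext: P[6].

P[1] = 1C, P[2] = C0, P[3] = 31, P[4] = 92, P[5] = 68, P[6] = FD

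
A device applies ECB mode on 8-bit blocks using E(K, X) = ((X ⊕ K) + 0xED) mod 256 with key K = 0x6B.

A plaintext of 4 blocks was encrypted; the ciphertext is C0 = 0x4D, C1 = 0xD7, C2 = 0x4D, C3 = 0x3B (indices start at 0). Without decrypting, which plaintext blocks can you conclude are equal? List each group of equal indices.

ECB encrypts each block independently with the same key, so equal ciphertext blocks imply equal plaintext blocks.
C0 = C2 = 0x4D, so P0 = P2.

P0 = P2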